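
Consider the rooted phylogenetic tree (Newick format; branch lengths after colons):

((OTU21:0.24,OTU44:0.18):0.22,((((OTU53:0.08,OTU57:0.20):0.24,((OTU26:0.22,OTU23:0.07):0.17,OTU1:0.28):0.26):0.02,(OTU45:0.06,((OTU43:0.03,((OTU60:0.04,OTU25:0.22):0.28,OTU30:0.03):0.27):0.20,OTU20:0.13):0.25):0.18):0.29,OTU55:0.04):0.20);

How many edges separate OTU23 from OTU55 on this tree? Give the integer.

6

The MRCA of OTU23 and OTU55 is the node subtending ((((OTU53,OTU57),((OTU26,OTU23),OTU1)),(OTU45,((OTU43,((OTU60,OTU25),OTU30)),OTU20))),OTU55).
From OTU23 up to that node: 5 branches. From OTU55 up to the same node: 1 branch. Total: 5 + 1 = 6.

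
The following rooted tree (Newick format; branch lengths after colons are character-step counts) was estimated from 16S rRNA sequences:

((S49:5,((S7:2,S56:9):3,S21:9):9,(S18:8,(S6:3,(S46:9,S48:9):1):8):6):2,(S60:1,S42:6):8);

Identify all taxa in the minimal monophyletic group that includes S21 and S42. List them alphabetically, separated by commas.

S18, S21, S42, S46, S48, S49, S56, S6, S60, S7

Tracing S21: it sits inside ((S7,S56),S21).
Tracing S42: it sits inside (S60,S42).
The smallest clade enclosing both is the whole tree (their MRCA is the root), so the answer is all 10 tips in alphabetical order.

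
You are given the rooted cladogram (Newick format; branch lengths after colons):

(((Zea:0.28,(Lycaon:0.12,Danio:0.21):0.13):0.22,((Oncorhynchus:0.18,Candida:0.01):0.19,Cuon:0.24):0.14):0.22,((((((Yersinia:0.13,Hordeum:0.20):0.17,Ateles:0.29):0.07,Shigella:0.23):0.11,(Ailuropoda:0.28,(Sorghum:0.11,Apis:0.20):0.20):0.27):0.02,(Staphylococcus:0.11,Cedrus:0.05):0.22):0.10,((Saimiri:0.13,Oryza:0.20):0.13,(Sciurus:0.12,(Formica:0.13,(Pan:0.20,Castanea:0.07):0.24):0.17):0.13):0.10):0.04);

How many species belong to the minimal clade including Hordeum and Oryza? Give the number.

15

The MRCA of Hordeum and Oryza is the node subtending ((((((Yersinia,Hordeum),Ateles),Shigella),(Ailuropoda,(Sorghum,Apis))),(Staphylococcus,Cedrus)),((Saimiri,Oryza),(Sciurus,(Formica,(Pan,Castanea))))).
That clade contains 15 terminal taxa: Ailuropoda, Apis, Ateles, Castanea, Cedrus, Formica, Hordeum, Oryza, Pan, Saimiri, Sciurus, Shigella, Sorghum, Staphylococcus, Yersinia.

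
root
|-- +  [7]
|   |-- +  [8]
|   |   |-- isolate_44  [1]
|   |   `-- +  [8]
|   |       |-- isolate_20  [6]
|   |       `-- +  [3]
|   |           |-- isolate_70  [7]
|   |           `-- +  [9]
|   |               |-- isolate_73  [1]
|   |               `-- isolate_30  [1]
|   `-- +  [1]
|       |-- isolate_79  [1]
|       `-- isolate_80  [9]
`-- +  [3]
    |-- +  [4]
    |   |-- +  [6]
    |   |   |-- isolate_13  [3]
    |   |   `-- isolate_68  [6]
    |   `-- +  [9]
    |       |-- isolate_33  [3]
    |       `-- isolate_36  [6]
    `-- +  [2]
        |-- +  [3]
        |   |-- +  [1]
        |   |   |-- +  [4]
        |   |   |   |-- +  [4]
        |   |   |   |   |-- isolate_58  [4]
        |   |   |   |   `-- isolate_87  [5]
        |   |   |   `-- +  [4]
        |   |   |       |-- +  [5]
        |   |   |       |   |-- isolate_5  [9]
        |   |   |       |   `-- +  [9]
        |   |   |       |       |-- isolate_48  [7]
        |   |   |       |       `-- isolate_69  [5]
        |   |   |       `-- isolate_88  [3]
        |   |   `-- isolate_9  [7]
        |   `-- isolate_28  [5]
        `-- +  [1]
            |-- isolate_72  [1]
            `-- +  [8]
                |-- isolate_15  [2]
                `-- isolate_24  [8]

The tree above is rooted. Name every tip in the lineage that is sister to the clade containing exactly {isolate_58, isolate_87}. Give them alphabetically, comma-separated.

The clade containing exactly {isolate_58, isolate_87} attaches to the tree at the node subtending ((isolate_58,isolate_87),((isolate_5,(isolate_48,isolate_69)),isolate_88)).
The other lineage descending from that same node — the sister group — is ((isolate_5,(isolate_48,isolate_69)),isolate_88); its 4 tips in alphabetical order are the answer.

isolate_48, isolate_5, isolate_69, isolate_88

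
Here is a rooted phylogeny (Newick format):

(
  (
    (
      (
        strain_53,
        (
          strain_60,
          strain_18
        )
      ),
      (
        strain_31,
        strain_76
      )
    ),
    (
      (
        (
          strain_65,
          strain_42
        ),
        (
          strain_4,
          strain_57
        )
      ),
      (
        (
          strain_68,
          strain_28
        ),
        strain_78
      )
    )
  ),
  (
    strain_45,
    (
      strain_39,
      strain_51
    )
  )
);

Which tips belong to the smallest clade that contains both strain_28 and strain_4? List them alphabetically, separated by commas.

Tracing strain_28: it sits inside (strain_68,strain_28).
Tracing strain_4: it sits inside (strain_4,strain_57).
The smallest clade enclosing both is (((strain_65,strain_42),(strain_4,strain_57)),((strain_68,strain_28),strain_78)); the answer is its 7 terminal taxa in alphabetical order.

strain_28, strain_4, strain_42, strain_57, strain_65, strain_68, strain_78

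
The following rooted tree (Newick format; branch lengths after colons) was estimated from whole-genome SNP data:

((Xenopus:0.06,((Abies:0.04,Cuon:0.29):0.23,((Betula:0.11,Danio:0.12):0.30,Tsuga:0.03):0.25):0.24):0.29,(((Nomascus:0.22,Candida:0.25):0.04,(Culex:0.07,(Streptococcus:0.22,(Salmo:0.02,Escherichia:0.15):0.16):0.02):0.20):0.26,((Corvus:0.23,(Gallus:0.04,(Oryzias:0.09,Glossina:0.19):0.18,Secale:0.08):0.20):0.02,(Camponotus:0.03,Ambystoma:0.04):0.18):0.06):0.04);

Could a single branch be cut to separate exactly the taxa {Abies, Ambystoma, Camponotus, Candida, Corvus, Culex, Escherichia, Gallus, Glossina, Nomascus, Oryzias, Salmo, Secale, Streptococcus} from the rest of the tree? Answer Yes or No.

No

The MRCA of the listed taxa is the root, so the smallest clade containing them is the whole tree.
That clade also contains Betula, Cuon, Danio, Tsuga, Xenopus, which are not in the proposed group, so the group is not monophyletic.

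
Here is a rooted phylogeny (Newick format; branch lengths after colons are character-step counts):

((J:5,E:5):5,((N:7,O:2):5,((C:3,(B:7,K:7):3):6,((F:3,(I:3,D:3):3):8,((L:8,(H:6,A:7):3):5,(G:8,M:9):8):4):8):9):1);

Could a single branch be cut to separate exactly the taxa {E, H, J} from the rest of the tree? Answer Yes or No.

The MRCA of the listed taxa is the root, so the smallest clade containing them is the whole tree.
That clade also contains A, B, C, D, F, G, I, K, L, M, N, O, which are not in the proposed group, so the group is not monophyletic.

No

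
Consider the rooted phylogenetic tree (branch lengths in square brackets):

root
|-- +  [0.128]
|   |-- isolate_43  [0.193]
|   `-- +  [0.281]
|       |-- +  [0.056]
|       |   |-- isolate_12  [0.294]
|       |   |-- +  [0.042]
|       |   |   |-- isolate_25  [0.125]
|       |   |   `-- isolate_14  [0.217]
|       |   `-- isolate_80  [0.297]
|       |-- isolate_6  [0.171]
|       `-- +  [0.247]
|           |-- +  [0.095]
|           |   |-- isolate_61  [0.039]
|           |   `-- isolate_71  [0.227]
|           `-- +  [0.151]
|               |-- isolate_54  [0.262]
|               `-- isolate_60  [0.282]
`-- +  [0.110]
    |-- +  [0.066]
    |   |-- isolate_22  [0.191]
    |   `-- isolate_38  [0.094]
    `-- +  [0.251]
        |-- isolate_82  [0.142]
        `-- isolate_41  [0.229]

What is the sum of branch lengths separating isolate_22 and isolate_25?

The path runs isolate_22 → … → MRCA → … → isolate_25; the MRCA is the root of the tree.
Branch lengths along that path: 0.191 + 0.066 + 0.110 + 0.128 + 0.281 + 0.056 + 0.042 + 0.125 = 0.999.

0.999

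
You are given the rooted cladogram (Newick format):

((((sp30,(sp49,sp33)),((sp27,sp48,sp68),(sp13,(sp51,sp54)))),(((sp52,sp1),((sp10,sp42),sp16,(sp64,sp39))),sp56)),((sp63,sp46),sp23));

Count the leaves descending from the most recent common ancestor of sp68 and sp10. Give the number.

The MRCA of sp68 and sp10 is the node subtending (((sp30,(sp49,sp33)),((sp27,sp48,sp68),(sp13,(sp51,sp54)))),(((sp52,sp1),((sp10,sp42),sp16,(sp64,sp39))),sp56)).
That clade contains 17 terminal taxa: sp1, sp10, sp13, sp16, sp27, sp30, sp33, sp39, sp42, sp48, sp49, sp51, sp52, sp54, sp56, sp64, sp68.

17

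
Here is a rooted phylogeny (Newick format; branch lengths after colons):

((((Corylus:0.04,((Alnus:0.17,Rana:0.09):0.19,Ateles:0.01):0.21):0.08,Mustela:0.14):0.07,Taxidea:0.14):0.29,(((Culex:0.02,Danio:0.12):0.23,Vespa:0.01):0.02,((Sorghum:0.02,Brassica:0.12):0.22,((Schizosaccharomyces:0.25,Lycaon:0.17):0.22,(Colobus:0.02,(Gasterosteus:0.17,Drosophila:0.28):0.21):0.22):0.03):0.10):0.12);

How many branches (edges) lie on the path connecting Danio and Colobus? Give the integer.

The MRCA of Danio and Colobus is the node subtending (((Culex,Danio),Vespa),((Sorghum,Brassica),((Schizosaccharomyces,Lycaon),(Colobus,(Gasterosteus,Drosophila))))).
From Danio up to that node: 3 branches. From Colobus up to the same node: 4 branches. Total: 3 + 4 = 7.

7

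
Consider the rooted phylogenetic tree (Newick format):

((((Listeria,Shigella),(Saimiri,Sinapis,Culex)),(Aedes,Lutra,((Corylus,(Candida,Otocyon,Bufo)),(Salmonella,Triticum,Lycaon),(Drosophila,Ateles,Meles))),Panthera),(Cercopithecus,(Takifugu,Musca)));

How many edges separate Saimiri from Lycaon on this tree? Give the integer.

The MRCA of Saimiri and Lycaon is the node subtending (((Listeria,Shigella),(Saimiri,Sinapis,Culex)),(Aedes,Lutra,((Corylus,(Candida,Otocyon,Bufo)),(Salmonella,Triticum,Lycaon),(Drosophila,Ateles,Meles))),Panthera).
From Saimiri up to that node: 3 branches. From Lycaon up to the same node: 4 branches. Total: 3 + 4 = 7.

7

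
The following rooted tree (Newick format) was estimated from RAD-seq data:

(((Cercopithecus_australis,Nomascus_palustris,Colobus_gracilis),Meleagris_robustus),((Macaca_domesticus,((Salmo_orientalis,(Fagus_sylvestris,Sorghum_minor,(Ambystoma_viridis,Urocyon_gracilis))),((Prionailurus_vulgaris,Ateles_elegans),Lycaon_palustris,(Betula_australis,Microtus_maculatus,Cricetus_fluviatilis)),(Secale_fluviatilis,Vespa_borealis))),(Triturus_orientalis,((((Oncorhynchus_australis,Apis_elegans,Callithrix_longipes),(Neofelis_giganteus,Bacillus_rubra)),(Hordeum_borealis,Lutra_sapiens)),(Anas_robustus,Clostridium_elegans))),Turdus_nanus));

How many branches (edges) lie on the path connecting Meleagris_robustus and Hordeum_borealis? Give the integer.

8

The MRCA of Meleagris_robustus and Hordeum_borealis is the root of the tree.
From Meleagris_robustus up to that node: 2 branches. From Hordeum_borealis up to the same node: 6 branches. Total: 2 + 6 = 8.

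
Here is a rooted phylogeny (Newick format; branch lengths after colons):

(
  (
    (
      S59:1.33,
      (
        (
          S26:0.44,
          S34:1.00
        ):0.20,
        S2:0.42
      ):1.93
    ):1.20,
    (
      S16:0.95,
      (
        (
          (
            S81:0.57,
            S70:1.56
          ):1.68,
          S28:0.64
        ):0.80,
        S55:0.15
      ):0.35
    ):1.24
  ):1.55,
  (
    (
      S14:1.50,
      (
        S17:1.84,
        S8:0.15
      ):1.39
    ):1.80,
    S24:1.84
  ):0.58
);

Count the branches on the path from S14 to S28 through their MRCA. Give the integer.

The MRCA of S14 and S28 is the root of the tree.
From S14 up to that node: 3 branches. From S28 up to the same node: 5 branches. Total: 3 + 5 = 8.

8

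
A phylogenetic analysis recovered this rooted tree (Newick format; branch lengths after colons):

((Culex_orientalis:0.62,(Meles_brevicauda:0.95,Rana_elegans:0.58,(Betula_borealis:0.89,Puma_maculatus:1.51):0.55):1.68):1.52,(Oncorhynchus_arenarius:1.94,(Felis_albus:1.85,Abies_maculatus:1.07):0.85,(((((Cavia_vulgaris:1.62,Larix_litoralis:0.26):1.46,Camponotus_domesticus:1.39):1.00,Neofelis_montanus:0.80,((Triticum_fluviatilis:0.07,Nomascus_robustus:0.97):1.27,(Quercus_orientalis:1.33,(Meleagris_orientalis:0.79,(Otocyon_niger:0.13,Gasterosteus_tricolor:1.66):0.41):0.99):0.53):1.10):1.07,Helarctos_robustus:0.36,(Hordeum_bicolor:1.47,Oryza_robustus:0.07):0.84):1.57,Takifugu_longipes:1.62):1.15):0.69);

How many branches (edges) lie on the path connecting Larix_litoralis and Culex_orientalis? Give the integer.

9

The MRCA of Larix_litoralis and Culex_orientalis is the root of the tree.
From Larix_litoralis up to that node: 7 branches. From Culex_orientalis up to the same node: 2 branches. Total: 7 + 2 = 9.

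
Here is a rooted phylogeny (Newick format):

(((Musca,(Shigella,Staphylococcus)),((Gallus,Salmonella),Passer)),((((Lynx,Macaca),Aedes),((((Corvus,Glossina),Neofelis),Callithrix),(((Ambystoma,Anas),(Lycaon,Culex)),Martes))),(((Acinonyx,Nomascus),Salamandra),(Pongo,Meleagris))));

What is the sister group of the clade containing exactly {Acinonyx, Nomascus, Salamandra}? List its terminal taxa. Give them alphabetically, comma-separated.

Meleagris, Pongo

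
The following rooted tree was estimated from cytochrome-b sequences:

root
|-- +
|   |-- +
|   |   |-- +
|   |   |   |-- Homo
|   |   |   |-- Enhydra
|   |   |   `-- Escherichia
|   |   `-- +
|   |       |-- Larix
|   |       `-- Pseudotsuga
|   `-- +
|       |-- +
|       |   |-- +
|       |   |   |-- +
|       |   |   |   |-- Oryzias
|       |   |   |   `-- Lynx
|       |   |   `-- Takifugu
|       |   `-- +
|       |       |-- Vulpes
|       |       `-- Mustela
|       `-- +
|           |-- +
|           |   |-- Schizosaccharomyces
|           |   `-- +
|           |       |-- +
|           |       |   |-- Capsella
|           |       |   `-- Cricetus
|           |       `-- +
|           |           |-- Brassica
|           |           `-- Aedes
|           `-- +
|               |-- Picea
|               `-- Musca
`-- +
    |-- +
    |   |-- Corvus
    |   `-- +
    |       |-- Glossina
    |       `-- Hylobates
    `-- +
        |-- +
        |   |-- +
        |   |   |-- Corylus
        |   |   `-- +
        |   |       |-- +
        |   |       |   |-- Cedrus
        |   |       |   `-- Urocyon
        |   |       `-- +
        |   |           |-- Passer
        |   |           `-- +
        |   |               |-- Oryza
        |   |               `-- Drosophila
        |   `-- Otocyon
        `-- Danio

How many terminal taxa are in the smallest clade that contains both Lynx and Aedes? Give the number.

The MRCA of Lynx and Aedes is the node subtending ((((Oryzias,Lynx),Takifugu),(Vulpes,Mustela)),((Schizosaccharomyces,((Capsella,Cricetus),(Brassica,Aedes))),(Picea,Musca))).
That clade contains 12 terminal taxa: Aedes, Brassica, Capsella, Cricetus, Lynx, Musca, Mustela, Oryzias, Picea, Schizosaccharomyces, Takifugu, Vulpes.

12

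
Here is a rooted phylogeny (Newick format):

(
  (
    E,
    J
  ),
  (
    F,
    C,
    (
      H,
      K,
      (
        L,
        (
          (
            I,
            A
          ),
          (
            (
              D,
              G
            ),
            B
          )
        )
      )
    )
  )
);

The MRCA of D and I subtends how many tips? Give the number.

5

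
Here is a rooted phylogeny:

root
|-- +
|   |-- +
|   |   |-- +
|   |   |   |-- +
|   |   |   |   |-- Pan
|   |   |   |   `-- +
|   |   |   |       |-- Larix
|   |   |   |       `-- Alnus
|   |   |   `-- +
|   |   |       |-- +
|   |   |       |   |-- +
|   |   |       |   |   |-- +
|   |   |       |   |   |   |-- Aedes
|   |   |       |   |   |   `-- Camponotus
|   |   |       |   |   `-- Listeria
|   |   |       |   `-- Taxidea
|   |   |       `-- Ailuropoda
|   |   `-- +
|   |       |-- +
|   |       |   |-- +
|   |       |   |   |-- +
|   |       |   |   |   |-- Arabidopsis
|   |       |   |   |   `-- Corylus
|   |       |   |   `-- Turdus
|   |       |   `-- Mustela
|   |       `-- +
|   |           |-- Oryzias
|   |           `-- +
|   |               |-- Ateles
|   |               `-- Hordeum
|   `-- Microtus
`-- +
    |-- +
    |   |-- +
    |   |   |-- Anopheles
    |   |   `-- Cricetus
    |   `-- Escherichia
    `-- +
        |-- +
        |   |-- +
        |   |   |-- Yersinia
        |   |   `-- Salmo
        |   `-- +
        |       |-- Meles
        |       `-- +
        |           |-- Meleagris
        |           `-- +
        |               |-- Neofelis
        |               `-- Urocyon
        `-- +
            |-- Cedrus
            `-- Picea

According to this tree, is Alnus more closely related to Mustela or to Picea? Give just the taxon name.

Mustela

The MRCA of Alnus and Mustela subtends (((Pan,(Larix,Alnus)),((((Aedes,Camponotus),Listeria),Taxidea),Ailuropoda)),((((Arabidopsis,Corylus),Turdus),Mustela),(Oryzias,(Ateles,Hordeum)))) (15 taxa).
The MRCA of Alnus and Picea is the root, subtending the entire tree (27 taxa).
The first is nested inside the second, so Alnus shares a more recent common ancestor with Mustela.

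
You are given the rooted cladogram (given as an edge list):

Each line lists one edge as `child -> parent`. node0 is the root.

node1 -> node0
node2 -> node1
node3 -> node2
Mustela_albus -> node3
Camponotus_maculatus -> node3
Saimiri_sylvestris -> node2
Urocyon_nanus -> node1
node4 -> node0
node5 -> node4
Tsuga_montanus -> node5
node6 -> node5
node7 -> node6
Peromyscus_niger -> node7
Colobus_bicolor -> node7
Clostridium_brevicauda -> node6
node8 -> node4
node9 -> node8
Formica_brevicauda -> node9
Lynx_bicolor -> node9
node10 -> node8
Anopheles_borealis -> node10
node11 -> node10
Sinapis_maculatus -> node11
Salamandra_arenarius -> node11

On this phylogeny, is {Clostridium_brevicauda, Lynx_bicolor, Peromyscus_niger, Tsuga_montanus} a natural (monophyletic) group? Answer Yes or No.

No

The MRCA of the listed taxa subtends ((Tsuga_montanus,((Peromyscus_niger,Colobus_bicolor),Clostridium_brevicauda)),((Formica_brevicauda,Lynx_bicolor),(Anopheles_borealis,(Sinapis_maculatus,Salamandra_arenarius)))).
That clade also contains Anopheles_borealis, Colobus_bicolor, Formica_brevicauda, Salamandra_arenarius, Sinapis_maculatus, which are not in the proposed group, so the group is not monophyletic.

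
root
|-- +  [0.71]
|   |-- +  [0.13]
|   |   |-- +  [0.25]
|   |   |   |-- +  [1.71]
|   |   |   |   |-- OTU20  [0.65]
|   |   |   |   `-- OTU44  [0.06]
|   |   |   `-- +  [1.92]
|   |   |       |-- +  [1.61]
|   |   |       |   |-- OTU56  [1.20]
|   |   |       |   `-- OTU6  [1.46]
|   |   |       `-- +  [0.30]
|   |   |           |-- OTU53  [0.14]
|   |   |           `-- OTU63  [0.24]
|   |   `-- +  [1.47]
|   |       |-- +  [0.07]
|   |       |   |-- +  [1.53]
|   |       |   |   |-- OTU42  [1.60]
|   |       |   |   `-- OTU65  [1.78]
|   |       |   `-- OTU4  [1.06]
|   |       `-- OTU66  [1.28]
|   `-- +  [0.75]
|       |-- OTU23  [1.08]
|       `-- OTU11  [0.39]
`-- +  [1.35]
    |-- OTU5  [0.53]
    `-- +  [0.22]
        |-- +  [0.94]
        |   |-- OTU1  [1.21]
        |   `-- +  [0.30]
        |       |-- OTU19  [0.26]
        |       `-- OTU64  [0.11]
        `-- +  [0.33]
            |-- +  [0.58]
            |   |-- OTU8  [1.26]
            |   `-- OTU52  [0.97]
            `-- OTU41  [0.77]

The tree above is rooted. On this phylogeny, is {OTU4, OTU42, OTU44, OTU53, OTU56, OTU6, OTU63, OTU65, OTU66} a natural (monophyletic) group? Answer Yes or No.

No

The MRCA of the listed taxa subtends (((OTU20,OTU44),((OTU56,OTU6),(OTU53,OTU63))),(((OTU42,OTU65),OTU4),OTU66)).
That clade also contains OTU20, which is not in the proposed group, so the group is not monophyletic.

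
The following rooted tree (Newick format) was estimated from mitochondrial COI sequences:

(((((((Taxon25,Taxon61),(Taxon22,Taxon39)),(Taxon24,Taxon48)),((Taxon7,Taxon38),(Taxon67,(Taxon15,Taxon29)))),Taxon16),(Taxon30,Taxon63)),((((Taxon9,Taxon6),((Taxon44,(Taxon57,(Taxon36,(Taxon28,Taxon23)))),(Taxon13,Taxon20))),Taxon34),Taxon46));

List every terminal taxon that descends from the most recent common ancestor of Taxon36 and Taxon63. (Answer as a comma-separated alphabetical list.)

Taxon13, Taxon15, Taxon16, Taxon20, Taxon22, Taxon23, Taxon24, Taxon25, Taxon28, Taxon29, Taxon30, Taxon34, Taxon36, Taxon38, Taxon39, Taxon44, Taxon46, Taxon48, Taxon57, Taxon6, Taxon61, Taxon63, Taxon67, Taxon7, Taxon9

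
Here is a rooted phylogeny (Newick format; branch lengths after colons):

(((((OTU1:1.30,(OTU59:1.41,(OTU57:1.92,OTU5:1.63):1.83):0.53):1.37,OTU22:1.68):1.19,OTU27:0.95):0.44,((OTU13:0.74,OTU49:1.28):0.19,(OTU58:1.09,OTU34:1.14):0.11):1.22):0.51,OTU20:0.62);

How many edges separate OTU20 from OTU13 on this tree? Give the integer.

5

The MRCA of OTU20 and OTU13 is the root of the tree.
From OTU20 up to that node: 1 branch. From OTU13 up to the same node: 4 branches. Total: 1 + 4 = 5.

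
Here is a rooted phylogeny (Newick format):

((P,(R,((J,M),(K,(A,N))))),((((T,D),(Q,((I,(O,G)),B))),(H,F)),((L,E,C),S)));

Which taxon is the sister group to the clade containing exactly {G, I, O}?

The clade containing exactly {G, I, O} attaches to the tree at the node subtending ((I,(O,G)),B).
The other lineage descending from that same node — the sister group — is the single tip B.

B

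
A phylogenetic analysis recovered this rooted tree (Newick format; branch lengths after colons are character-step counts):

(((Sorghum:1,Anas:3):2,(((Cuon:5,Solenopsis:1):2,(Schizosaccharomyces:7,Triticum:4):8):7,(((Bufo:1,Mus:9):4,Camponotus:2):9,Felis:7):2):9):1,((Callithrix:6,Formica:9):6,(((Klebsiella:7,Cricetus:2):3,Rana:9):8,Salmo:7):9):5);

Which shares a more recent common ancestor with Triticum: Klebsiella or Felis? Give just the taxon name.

Felis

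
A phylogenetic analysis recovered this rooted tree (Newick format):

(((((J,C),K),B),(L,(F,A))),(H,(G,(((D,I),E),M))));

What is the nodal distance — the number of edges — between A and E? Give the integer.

9

The MRCA of A and E is the root of the tree.
From A up to that node: 4 branches. From E up to the same node: 5 branches. Total: 4 + 5 = 9.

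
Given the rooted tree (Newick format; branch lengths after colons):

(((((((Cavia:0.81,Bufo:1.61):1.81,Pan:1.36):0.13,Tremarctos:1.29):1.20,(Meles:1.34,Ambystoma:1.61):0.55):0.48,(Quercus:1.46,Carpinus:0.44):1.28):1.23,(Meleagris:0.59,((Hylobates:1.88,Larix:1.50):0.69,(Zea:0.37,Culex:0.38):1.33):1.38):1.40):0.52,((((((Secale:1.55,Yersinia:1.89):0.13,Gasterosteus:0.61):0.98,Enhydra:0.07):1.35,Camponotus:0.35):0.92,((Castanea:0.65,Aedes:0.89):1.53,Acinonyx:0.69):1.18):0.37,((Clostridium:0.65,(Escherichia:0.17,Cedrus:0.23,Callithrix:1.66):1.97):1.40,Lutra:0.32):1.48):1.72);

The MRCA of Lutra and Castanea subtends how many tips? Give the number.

13

The MRCA of Lutra and Castanea is the node subtending ((((((Secale,Yersinia),Gasterosteus),Enhydra),Camponotus),((Castanea,Aedes),Acinonyx)),((Clostridium,(Escherichia,Cedrus,Callithrix)),Lutra)).
That clade contains 13 terminal taxa: Acinonyx, Aedes, Callithrix, Camponotus, Castanea, Cedrus, Clostridium, Enhydra, Escherichia, Gasterosteus, Lutra, Secale, Yersinia.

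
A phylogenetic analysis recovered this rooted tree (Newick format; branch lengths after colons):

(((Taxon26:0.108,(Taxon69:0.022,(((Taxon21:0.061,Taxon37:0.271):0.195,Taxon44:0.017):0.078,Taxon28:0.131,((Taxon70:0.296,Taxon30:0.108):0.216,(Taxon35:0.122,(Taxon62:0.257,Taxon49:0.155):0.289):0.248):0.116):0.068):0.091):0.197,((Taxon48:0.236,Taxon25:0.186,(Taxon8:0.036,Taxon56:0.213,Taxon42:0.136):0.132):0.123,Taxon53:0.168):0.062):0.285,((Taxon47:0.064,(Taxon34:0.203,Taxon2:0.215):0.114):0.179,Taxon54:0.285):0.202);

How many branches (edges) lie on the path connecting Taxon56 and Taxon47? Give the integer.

The MRCA of Taxon56 and Taxon47 is the root of the tree.
From Taxon56 up to that node: 5 branches. From Taxon47 up to the same node: 3 branches. Total: 5 + 3 = 8.

8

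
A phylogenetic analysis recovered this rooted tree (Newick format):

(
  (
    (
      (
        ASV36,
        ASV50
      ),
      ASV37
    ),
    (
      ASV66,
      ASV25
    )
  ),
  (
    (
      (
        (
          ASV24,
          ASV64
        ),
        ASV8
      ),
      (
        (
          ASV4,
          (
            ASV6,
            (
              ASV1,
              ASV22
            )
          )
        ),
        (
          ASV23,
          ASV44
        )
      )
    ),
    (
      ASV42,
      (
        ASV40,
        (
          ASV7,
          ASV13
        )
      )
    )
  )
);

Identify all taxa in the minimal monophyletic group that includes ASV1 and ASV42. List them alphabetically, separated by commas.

ASV1, ASV13, ASV22, ASV23, ASV24, ASV4, ASV40, ASV42, ASV44, ASV6, ASV64, ASV7, ASV8

Tracing ASV1: it sits inside (ASV1,ASV22).
Tracing ASV42: it sits inside (ASV42,(ASV40,(ASV7,ASV13))).
The smallest clade enclosing both is ((((ASV24,ASV64),ASV8),((ASV4,(ASV6,(ASV1,ASV22))),(ASV23,ASV44))),(ASV42,(ASV40,(ASV7,ASV13)))); the answer is its 13 terminal taxa in alphabetical order.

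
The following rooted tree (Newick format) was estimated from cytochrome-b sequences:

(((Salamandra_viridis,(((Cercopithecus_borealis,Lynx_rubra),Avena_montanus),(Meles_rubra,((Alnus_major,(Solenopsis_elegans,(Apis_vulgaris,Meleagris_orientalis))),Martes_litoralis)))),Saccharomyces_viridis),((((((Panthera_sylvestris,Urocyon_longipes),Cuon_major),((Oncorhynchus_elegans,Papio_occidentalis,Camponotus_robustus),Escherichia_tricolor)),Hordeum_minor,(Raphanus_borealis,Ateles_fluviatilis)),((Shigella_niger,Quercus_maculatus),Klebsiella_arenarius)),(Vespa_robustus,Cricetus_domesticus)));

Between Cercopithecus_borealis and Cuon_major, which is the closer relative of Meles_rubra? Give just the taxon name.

Cercopithecus_borealis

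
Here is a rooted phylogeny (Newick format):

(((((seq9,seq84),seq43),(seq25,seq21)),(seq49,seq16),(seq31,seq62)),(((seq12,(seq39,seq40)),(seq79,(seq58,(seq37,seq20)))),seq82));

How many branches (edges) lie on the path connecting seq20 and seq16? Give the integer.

9

The MRCA of seq20 and seq16 is the root of the tree.
From seq20 up to that node: 6 branches. From seq16 up to the same node: 3 branches. Total: 6 + 3 = 9.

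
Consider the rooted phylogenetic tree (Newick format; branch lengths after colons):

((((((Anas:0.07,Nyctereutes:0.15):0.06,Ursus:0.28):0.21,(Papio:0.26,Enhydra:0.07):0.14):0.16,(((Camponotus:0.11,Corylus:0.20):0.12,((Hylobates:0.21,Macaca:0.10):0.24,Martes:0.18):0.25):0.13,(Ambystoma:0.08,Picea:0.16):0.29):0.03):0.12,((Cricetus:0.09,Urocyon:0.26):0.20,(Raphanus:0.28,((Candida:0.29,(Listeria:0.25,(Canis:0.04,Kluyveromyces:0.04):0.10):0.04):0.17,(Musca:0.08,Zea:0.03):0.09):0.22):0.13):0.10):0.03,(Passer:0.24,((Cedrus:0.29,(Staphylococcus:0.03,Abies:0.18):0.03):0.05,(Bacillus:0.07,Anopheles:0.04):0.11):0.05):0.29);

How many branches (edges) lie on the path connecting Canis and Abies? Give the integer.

13

The MRCA of Canis and Abies is the root of the tree.
From Canis up to that node: 8 branches. From Abies up to the same node: 5 branches. Total: 8 + 5 = 13.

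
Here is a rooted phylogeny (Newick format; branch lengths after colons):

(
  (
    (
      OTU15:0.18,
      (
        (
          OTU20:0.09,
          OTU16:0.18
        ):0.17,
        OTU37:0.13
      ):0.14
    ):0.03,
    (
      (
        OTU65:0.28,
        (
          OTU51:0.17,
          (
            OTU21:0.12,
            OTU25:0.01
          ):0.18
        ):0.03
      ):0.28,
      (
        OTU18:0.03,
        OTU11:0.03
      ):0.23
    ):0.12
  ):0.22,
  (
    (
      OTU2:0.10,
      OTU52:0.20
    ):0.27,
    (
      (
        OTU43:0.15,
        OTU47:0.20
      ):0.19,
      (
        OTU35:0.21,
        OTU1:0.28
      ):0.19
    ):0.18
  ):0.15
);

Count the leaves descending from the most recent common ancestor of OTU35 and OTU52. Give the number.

The MRCA of OTU35 and OTU52 is the node subtending ((OTU2,OTU52),((OTU43,OTU47),(OTU35,OTU1))).
That clade contains 6 terminal taxa: OTU1, OTU2, OTU35, OTU43, OTU47, OTU52.

6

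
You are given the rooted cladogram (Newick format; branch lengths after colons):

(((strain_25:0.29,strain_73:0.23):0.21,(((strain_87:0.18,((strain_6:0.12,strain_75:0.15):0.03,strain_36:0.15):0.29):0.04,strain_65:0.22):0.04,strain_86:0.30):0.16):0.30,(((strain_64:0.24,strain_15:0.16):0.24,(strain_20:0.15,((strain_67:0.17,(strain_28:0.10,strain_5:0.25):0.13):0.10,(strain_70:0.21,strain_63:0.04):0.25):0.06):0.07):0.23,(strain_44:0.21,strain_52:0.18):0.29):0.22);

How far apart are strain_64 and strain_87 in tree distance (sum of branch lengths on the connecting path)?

1.65

The path runs strain_64 → … → MRCA → … → strain_87; the MRCA is the root of the tree.
Branch lengths along that path: 0.24 + 0.24 + 0.23 + 0.22 + 0.30 + 0.16 + 0.04 + 0.04 + 0.18 = 1.65.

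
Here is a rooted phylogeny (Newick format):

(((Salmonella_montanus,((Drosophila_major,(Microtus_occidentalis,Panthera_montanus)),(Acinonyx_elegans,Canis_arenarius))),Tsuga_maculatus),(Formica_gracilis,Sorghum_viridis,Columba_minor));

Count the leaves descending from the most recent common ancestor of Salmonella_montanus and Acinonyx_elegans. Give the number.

The MRCA of Salmonella_montanus and Acinonyx_elegans is the node subtending (Salmonella_montanus,((Drosophila_major,(Microtus_occidentalis,Panthera_montanus)),(Acinonyx_elegans,Canis_arenarius))).
That clade contains 6 terminal taxa: Acinonyx_elegans, Canis_arenarius, Drosophila_major, Microtus_occidentalis, Panthera_montanus, Salmonella_montanus.

6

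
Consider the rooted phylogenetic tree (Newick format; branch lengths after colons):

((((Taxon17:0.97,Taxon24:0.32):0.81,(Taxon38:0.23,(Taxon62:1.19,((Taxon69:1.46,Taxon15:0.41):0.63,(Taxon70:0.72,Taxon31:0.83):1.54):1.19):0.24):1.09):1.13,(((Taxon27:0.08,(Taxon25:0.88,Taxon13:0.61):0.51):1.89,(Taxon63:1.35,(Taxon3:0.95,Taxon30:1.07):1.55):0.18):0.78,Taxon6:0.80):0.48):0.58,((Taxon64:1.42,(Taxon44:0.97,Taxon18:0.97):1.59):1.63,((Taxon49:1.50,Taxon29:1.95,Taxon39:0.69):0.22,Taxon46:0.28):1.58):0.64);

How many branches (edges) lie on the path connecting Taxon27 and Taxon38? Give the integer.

The MRCA of Taxon27 and Taxon38 is the node subtending (((Taxon17,Taxon24),(Taxon38,(Taxon62,((Taxon69,Taxon15),(Taxon70,Taxon31))))),(((Taxon27,(Taxon25,Taxon13)),(Taxon63,(Taxon3,Taxon30))),Taxon6)).
From Taxon27 up to that node: 4 branches. From Taxon38 up to the same node: 3 branches. Total: 4 + 3 = 7.

7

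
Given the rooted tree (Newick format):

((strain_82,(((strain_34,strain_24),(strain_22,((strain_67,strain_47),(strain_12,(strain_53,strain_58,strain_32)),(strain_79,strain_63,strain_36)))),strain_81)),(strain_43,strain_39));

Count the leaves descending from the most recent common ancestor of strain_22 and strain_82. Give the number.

14

The MRCA of strain_22 and strain_82 is the node subtending (strain_82,(((strain_34,strain_24),(strain_22,((strain_67,strain_47),(strain_12,(strain_53,strain_58,strain_32)),(strain_79,strain_63,strain_36)))),strain_81)).
That clade contains 14 terminal taxa: strain_12, strain_22, strain_24, strain_32, strain_34, strain_36, strain_47, strain_53, strain_58, strain_63, strain_67, strain_79, strain_81, strain_82.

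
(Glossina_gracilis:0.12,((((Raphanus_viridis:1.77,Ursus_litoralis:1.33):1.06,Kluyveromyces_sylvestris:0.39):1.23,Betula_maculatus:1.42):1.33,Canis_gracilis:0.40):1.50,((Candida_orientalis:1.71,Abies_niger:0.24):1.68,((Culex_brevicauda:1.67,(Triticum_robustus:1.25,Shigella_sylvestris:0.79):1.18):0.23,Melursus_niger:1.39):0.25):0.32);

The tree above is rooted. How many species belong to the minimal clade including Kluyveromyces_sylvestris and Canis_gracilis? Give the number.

The MRCA of Kluyveromyces_sylvestris and Canis_gracilis is the node subtending ((((Raphanus_viridis,Ursus_litoralis),Kluyveromyces_sylvestris),Betula_maculatus),Canis_gracilis).
That clade contains 5 terminal taxa: Betula_maculatus, Canis_gracilis, Kluyveromyces_sylvestris, Raphanus_viridis, Ursus_litoralis.

5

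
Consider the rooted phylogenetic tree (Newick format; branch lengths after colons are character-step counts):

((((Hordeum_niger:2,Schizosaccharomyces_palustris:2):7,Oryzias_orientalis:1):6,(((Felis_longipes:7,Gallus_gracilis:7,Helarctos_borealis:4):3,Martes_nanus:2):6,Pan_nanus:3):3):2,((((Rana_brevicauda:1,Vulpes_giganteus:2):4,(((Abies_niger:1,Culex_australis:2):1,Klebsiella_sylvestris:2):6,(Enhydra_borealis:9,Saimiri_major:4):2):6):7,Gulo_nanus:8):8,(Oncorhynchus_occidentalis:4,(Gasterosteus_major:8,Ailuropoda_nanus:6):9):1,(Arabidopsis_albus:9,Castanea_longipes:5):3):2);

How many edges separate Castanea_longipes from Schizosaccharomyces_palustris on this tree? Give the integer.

7

The MRCA of Castanea_longipes and Schizosaccharomyces_palustris is the root of the tree.
From Castanea_longipes up to that node: 3 branches. From Schizosaccharomyces_palustris up to the same node: 4 branches. Total: 3 + 4 = 7.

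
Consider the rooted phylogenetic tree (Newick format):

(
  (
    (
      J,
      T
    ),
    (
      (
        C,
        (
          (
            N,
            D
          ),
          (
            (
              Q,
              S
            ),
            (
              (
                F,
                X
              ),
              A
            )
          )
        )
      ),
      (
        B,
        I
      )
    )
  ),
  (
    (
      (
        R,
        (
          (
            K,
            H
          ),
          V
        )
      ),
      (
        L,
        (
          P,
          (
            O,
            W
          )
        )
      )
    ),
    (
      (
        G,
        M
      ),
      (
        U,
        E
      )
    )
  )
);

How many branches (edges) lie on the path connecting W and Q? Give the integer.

The MRCA of W and Q is the root of the tree.
From W up to that node: 6 branches. From Q up to the same node: 7 branches. Total: 6 + 7 = 13.

13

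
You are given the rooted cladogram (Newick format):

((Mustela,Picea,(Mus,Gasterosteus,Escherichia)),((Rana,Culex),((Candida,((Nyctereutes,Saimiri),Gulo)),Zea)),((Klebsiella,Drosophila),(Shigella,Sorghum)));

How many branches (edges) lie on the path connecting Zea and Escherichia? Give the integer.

The MRCA of Zea and Escherichia is the root of the tree.
From Zea up to that node: 3 branches. From Escherichia up to the same node: 3 branches. Total: 3 + 3 = 6.

6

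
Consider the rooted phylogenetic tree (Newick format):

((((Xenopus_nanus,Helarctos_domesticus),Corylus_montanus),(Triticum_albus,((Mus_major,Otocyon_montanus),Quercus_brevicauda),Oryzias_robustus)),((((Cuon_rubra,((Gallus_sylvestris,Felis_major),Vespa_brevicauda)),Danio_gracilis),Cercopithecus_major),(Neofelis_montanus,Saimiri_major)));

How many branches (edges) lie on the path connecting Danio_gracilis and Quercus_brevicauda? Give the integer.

The MRCA of Danio_gracilis and Quercus_brevicauda is the root of the tree.
From Danio_gracilis up to that node: 4 branches. From Quercus_brevicauda up to the same node: 4 branches. Total: 4 + 4 = 8.

8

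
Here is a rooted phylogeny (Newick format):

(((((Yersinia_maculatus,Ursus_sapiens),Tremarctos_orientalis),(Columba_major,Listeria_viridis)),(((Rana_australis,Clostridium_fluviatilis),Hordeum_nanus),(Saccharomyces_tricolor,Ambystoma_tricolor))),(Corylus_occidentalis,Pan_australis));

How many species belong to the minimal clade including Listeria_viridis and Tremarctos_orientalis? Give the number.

5

The MRCA of Listeria_viridis and Tremarctos_orientalis is the node subtending (((Yersinia_maculatus,Ursus_sapiens),Tremarctos_orientalis),(Columba_major,Listeria_viridis)).
That clade contains 5 terminal taxa: Columba_major, Listeria_viridis, Tremarctos_orientalis, Ursus_sapiens, Yersinia_maculatus.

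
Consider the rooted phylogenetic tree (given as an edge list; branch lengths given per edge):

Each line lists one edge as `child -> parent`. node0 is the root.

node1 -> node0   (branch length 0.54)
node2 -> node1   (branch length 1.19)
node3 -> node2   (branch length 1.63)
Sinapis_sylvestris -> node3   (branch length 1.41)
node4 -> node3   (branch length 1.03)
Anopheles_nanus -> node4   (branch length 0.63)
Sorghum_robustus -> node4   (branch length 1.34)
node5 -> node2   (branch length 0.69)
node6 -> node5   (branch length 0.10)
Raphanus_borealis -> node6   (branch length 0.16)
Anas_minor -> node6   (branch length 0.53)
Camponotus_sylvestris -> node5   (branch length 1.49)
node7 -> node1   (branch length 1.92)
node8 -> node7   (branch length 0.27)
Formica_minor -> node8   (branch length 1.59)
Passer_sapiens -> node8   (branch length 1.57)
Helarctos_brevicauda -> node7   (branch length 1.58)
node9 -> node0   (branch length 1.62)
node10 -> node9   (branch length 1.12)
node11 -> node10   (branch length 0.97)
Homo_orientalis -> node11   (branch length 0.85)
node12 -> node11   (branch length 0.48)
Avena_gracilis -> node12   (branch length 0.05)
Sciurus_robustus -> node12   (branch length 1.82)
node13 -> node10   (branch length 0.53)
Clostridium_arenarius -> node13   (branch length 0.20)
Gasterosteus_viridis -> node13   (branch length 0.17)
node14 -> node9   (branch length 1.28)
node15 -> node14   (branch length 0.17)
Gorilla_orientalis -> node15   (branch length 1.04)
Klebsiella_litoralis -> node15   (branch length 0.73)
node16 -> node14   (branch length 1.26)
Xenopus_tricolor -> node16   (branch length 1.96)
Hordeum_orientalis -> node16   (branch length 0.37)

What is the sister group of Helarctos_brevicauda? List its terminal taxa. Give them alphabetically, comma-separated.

Formica_minor, Passer_sapiens

Helarctos_brevicauda attaches to the tree at the node subtending ((Formica_minor,Passer_sapiens),Helarctos_brevicauda).
The other lineage descending from that same node — the sister group — is (Formica_minor,Passer_sapiens); its 2 tips in alphabetical order are the answer.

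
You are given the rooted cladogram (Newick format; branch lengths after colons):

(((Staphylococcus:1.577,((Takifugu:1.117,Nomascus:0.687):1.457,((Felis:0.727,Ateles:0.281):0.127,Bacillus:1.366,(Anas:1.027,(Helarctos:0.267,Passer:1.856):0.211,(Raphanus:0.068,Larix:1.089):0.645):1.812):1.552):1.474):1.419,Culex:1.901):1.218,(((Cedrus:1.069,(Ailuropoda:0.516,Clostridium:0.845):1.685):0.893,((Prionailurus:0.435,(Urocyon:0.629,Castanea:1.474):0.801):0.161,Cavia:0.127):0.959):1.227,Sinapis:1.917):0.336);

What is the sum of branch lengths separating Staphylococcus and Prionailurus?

7.332

The path runs Staphylococcus → … → MRCA → … → Prionailurus; the MRCA is the root of the tree.
Branch lengths along that path: 1.577 + 1.419 + 1.218 + 0.336 + 1.227 + 0.959 + 0.161 + 0.435 = 7.332.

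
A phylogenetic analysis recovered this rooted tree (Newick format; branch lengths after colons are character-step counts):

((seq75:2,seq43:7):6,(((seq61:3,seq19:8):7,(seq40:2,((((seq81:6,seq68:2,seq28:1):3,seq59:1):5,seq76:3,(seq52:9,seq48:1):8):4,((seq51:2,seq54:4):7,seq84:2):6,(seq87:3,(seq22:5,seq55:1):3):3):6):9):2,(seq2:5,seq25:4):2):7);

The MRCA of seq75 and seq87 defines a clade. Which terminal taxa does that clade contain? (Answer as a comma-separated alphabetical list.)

seq19, seq2, seq22, seq25, seq28, seq40, seq43, seq48, seq51, seq52, seq54, seq55, seq59, seq61, seq68, seq75, seq76, seq81, seq84, seq87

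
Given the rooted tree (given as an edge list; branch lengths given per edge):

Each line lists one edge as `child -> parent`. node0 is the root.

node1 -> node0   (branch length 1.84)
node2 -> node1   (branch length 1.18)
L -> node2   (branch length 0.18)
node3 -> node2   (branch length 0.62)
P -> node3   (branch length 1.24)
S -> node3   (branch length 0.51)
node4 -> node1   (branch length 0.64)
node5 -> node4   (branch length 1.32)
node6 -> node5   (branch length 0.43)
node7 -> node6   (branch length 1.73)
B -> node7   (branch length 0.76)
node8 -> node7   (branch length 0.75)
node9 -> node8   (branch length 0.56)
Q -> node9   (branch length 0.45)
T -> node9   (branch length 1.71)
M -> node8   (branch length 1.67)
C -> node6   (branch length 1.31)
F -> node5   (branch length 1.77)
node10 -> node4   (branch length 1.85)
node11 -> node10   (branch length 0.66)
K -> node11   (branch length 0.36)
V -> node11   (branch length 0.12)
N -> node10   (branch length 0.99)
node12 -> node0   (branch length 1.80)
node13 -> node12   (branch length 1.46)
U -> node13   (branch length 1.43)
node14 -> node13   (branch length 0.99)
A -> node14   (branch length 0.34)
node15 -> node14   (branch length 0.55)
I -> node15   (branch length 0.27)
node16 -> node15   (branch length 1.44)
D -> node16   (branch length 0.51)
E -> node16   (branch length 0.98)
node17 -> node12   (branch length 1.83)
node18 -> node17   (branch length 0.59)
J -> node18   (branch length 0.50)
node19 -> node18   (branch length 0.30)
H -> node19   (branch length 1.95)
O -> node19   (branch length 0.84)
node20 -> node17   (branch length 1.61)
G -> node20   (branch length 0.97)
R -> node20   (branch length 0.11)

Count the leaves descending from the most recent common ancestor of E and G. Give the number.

10

The MRCA of E and G is the node subtending ((U,(A,(I,(D,E)))),((J,(H,O)),(G,R))).
That clade contains 10 terminal taxa: A, D, E, G, H, I, J, O, R, U.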